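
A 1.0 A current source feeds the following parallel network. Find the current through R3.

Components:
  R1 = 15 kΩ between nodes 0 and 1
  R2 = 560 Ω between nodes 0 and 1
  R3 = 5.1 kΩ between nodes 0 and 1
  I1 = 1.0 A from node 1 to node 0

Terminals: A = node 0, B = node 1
All resistors sit directly between nodes 0 and 1, so they are in parallel and share one voltage V; the full source current 1 A splits among them.
1/R_par = 1/15000 + 1/560 + 1/5100 = 0.002048 S  =>  R_par = 488.2 Ω
V = I × R_par = 1 × 488.2 = 488.2 V
I_R3 = V/R3 = 488.2/5100 = 0.09572 A

Final answer: 0.09572 A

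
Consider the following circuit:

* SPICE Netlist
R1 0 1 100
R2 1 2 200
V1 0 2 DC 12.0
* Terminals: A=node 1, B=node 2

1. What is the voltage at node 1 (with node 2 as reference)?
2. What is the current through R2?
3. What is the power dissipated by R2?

Nodal analysis, taking node 2 as the 0 V reference.
Source V1 fixes V_0 = 12 V.
KCL at each unknown node (sum of currents leaving = 0; resistances in Ω):
  Node 1: (V_1 - 12)/100 + (V_1 - 0)/200 = 0
Collecting terms: 0.015 × V_1 = 0.12  =>  V_1 = 8 V
Part 1:
  Read off the nodal solution: V_1 = 8 V
Part 2:
  I_R2 = (V_1 - V_2)/R2 = (8 - 0)/200 = 0.04 A
  Magnitude: I_R2 = 0.04 A
Part 3:
  I_R2 = (V_1 - V_2)/R2 = (8 - 0)/200 = 0.04 A
  P_R2 = I_R2² × R2 = (0.04)² × 200 = 0.32 W

Final answers:
1. V_1 = 8 V
2. I_R2 = 0.04 A
3. P_R2 = 0.32 W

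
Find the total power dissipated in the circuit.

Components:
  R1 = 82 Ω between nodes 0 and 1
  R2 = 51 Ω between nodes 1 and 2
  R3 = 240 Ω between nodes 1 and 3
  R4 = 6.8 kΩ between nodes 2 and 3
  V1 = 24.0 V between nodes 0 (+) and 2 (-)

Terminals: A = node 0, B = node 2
Nodal analysis, taking node 2 as the 0 V reference.
Source V1 fixes V_0 = 24 V.
KCL at each unknown node (sum of currents leaving = 0; resistances in Ω):
  Node 1: (V_1 - 24)/82 + (V_1 - 0)/51 + (V_1 - V_3)/240 = 0
  Node 3: (V_3 - V_1)/240 + (V_3 - 0)/6800 = 0
Collecting terms (coefficients in siemens):
  0.03597·V_1 - 0.004167·V_3 = 0.2927
  0.004314·V_3 - 0.004167·V_1 = 0
Determinant D = (0.03597)(0.004314) - (-0.004167)(-0.004167) = 0.0001378
V_1 = [(0.2927)(0.004314) - (-0.004167)(0)]/D = 9.162 V
V_3 = [(0.03597)(0) - (0.2927)(-0.004167)]/D = 8.85 V
Power in each resistor, P = (ΔV)²/R:
  P_R1 = (24 - 9.162)²/82 = 2.685 W
  P_R2 = (9.162 - 0)²/51 = 1.646 W
  P_R3 = (9.162 - 8.85)²/240 = 0.0004065 W
  P_R4 = (0 - 8.85)²/6800 = 0.01152 W
P_total = P_R1 + P_R2 + P_R3 + P_R4 = 4.343 W

Final answer: 4.343 W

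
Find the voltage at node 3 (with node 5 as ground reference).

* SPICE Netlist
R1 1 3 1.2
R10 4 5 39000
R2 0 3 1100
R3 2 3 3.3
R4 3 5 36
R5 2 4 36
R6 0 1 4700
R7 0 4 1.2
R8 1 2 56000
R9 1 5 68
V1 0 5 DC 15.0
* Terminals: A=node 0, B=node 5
Nodal analysis, taking node 5 as the 0 V reference.
Source V1 fixes V_0 = 15 V.
KCL at each unknown node (sum of currents leaving = 0; resistances in Ω):
  Node 1: (V_1 - V_3)/1.2 + (V_1 - 15)/4700 + (V_1 - V_2)/56000 + (V_1 - 0)/68 = 0
  Node 2: (V_2 - V_3)/3.3 + (V_2 - V_4)/36 + (V_2 - V_1)/56000 = 0
  Node 3: (V_3 - V_1)/1.2 + (V_3 - 15)/1100 + (V_3 - V_2)/3.3 + (V_3 - 0)/36 = 0
  Node 4: (V_4 - V_2)/36 + (V_4 - 15)/1.2 + (V_4 - 0)/39000 = 0
Collecting terms (coefficients in siemens):
  0.8483·V_1 - 0.00001786·V_2 - 0.8333·V_3 = 0.003191
  0.3308·V_2 - 0.00001786·V_1 - 0.303·V_3 - 0.02778·V_4 = 0
  1.165·V_3 - 0.8333·V_1 - 0.303·V_2 = 0.01364
  0.8611·V_4 - 0.02778·V_2 = 12.5
Solving these 4 simultaneous equations (Gaussian elimination) gives:
  V_1 = 5.594 V, V_2 = 6.449 V, V_3 = 5.69 V, V_4 = 14.72 V
The requested potential is V_3 = 5.69 V.

Final answer: V_3 = 5.69 V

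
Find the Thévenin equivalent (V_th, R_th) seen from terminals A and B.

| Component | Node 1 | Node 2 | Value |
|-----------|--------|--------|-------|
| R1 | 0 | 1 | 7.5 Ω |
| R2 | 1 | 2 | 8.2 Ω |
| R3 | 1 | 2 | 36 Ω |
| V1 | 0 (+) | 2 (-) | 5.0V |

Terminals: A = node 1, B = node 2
Step 1 — V_th is the open-circuit voltage V_A - V_B (nothing connected across the terminals).
Nodal analysis, taking node 2 as the 0 V reference.
Source V1 fixes V_0 = 5 V.
KCL at each unknown node (sum of currents leaving = 0; resistances in Ω):
  Node 1: (V_1 - 5)/7.5 + (V_1 - 0)/8.2 + (V_1 - 0)/36 = 0
Collecting terms: 0.2831 × V_1 = 0.6667  =>  V_1 = 2.355 V
V_th = V_1 - V_2 = 2.355 - 0 = 2.355 V
Step 2 — R_th: zero the source — replace V1 by a short circuit (node 2 merges into node 0) — and find the resistance seen between A (node 1) and B (node 0).
Reduce the network between node 1 (A) and node 0 (B) by series/parallel combination:
  Rp1 = R1 ‖ R2 ‖ R3 (parallel, all between nodes 0 and 1) = 1/(1/7.5 + 1/8.2 + 1/36) = 3.533 Ω
R_th = 3.533 Ω

Final answer: V_th = 2.355 V, R_th = 3.533 Ω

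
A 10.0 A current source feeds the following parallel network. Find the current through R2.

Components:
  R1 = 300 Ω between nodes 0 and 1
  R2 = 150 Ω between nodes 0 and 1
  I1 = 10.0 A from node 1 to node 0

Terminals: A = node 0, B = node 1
All resistors sit directly between nodes 0 and 1, so they are in parallel and share one voltage V; the full source current 10 A splits among them.
1/R_par = 1/300 + 1/150 = 0.01 S  =>  R_par = 100 Ω
V = I × R_par = 10 × 100 = 1000 V
I_R2 = V/R2 = 1000/150 = 6.667 A

Final answer: 6.667 A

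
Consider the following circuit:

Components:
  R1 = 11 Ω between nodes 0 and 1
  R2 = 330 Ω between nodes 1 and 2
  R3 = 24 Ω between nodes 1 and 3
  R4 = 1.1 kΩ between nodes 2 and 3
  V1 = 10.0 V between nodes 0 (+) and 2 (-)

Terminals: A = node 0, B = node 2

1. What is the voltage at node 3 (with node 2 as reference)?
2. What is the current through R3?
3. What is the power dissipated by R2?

Nodal analysis, taking node 2 as the 0 V reference.
Source V1 fixes V_0 = 10 V.
KCL at each unknown node (sum of currents leaving = 0; resistances in Ω):
  Node 1: (V_1 - 10)/11 + (V_1 - 0)/330 + (V_1 - V_3)/24 = 0
  Node 3: (V_3 - V_1)/24 + (V_3 - 0)/1100 = 0
Collecting terms (coefficients in siemens):
  0.1356·V_1 - 0.04167·V_3 = 0.9091
  0.04258·V_3 - 0.04167·V_1 = 0
Determinant D = (0.1356)(0.04258) - (-0.04167)(-0.04167) = 0.004037
V_1 = [(0.9091)(0.04258) - (-0.04167)(0)]/D = 9.587 V
V_3 = [(0.1356)(0) - (0.9091)(-0.04167)]/D = 9.382 V
Part 1:
  Read off the nodal solution: V_3 = 9.382 V
Part 2:
  I_R3 = (V_1 - V_3)/R3 = (9.587 - 9.382)/24 = 0.008529 A
  Magnitude: I_R3 = 0.008529 A
Part 3:
  I_R2 = (V_1 - V_2)/R2 = (9.587 - 0)/330 = 0.02905 A
  P_R2 = I_R2² × R2 = (0.02905)² × 330 = 0.2785 W

Final answers:
1. V_3 = 9.382 V
2. I_R3 = 0.008529 A
3. P_R2 = 0.2785 W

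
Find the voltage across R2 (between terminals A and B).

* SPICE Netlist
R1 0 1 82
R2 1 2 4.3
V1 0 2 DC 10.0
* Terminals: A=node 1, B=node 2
R1 and R2 are in series across V1 (node 0 → node 1 → node 2), and the output A–B is taken across R2, so this is a voltage divider.
Series current: I = V1/(R1 + R2) = 10/(82 + 4.3) = 10/86.3 = 0.1159 A
V_R2 = I × R2 = V1 × R2/(R1 + R2) = 10 × 4.3/86.3 = 0.4983 V

Final answer: 0.4983 V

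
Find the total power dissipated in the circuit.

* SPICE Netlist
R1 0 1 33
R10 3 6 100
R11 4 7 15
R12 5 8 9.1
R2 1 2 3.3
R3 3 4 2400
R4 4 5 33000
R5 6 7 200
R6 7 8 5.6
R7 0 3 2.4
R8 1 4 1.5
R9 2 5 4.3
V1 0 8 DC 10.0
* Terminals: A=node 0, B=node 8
Nodal analysis, taking node 8 as the 0 V reference.
Source V1 fixes V_0 = 10 V.
KCL at each unknown node (sum of currents leaving = 0; resistances in Ω):
  Node 1: (V_1 - 10)/33 + (V_1 - V_2)/3.3 + (V_1 - V_4)/1.5 = 0
  Node 2: (V_2 - V_1)/3.3 + (V_2 - V_5)/4.3 = 0
  Node 3: (V_3 - V_4)/2400 + (V_3 - 10)/2.4 + (V_3 - V_6)/100 = 0
  Node 4: (V_4 - V_3)/2400 + (V_4 - V_5)/33000 + (V_4 - V_1)/1.5 + (V_4 - V_7)/15 = 0
  Node 5: (V_5 - V_4)/33000 + (V_5 - V_2)/4.3 + (V_5 - 0)/9.1 = 0
  Node 6: (V_6 - V_7)/200 + (V_6 - V_3)/100 = 0
  Node 7: (V_7 - V_6)/200 + (V_7 - 0)/5.6 + (V_7 - V_4)/15 = 0
Collecting terms (coefficients in siemens):
  1·V_1 - 0.303·V_2 - 0.6667·V_4 = 0.303
  0.5356·V_2 - 0.303·V_1 - 0.2326·V_5 = 0
  0.4271·V_3 - 0.0004167·V_4 - 0.01·V_6 = 4.167
  0.7338·V_4 - 0.6667·V_1 - 0.0004167·V_3 - 0.0000303·V_5 - 0.06667·V_7 = 0
  0.3425·V_5 - 0.2326·V_2 - 0.0000303·V_4 = 0
  0.015·V_6 - 0.01·V_3 - 0.005·V_7 = 0
  0.2502·V_7 - 0.06667·V_4 - 0.005·V_6 = 0
Solving these 7 simultaneous equations (Gaussian elimination) gives:
  V_1 = 2.317 V, V_2 = 1.859 V, V_3 = 9.919 V, V_4 = 2.176 V
  V_5 = 1.263 V, V_6 = 6.851 V, V_7 = 0.7166 V
Power in each resistor, P = (ΔV)²/R:
  P_R1 = (10 - 2.317)²/33 = 1.789 W
  P_R2 = (2.317 - 1.859)²/3.3 = 0.06351 W
  P_R3 = (9.919 - 2.176)²/2400 = 0.02498 W
  P_R4 = (2.176 - 1.263)²/33000 = 0.00002527 W
  P_R5 = (6.851 - 0.7166)²/200 = 0.1882 W
  P_R6 = (0.7166 - 0)²/5.6 = 0.09169 W
  P_R7 = (10 - 9.919)²/2.4 = 0.002758 W
  P_R8 = (2.317 - 2.176)²/1.5 = 0.01328 W
  P_R9 = (1.859 - 1.263)²/4.3 = 0.08276 W
  P_R10 = (9.919 - 6.851)²/100 = 0.09409 W
  P_R11 = (2.176 - 0.7166)²/15 = 0.142 W
  P_R12 = (1.263 - 0)²/9.1 = 0.1752 W
P_total = P_R1 + P_R2 + P_R3 + P_R4 + P_R5 + P_R6 + P_R7 + P_R8 + P_R9 + P_R10 + P_R11 + P_R12 = 2.667 W

Final answer: 2.667 W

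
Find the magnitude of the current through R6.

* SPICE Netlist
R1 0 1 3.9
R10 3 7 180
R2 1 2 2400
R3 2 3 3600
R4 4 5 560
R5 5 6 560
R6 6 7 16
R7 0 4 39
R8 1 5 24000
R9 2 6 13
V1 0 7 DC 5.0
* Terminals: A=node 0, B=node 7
Nodal analysis, taking node 7 as the 0 V reference.
Source V1 fixes V_0 = 5 V.
KCL at each unknown node (sum of currents leaving = 0; resistances in Ω):
  Node 1: (V_1 - 5)/3.9 + (V_1 - V_2)/2400 + (V_1 - V_5)/24000 = 0
  Node 2: (V_2 - V_1)/2400 + (V_2 - V_3)/3600 + (V_2 - V_6)/13 = 0
  Node 3: (V_3 - V_2)/3600 + (V_3 - 0)/180 = 0
  Node 4: (V_4 - V_5)/560 + (V_4 - 5)/39 = 0
  Node 5: (V_5 - V_4)/560 + (V_5 - V_6)/560 + (V_5 - V_1)/24000 = 0
  Node 6: (V_6 - V_5)/560 + (V_6 - 0)/16 + (V_6 - V_2)/13 = 0
Collecting terms (coefficients in siemens):
  0.2569·V_1 - 0.0004167·V_2 - 0.00004167·V_5 = 1.282
  0.07762·V_2 - 0.0004167·V_1 - 0.0002778·V_3 - 0.07692·V_6 = 0
  0.005833·V_3 - 0.0002778·V_2 = 0
  0.02743·V_4 - 0.001786·V_5 = 0.1282
  0.003613·V_5 - 0.00004167·V_1 - 0.001786·V_4 - 0.001786·V_6 = 0
  0.1412·V_6 - 0.07692·V_2 - 0.001786·V_5 = 0
Solving these 6 simultaneous equations (Gaussian elimination) gives:
  V_1 = 4.992 V, V_2 = 0.1263 V, V_3 = 0.006015 V, V_4 = 4.837 V
  V_5 = 2.498 V, V_6 = 0.1004 V
I_R6 = (V_6 - V_7)/R6 = (0.1004 - 0)/16 = 0.006275 A
|I_R6| = 0.006275 A

Final answer: |I_R6| = 0.006275 A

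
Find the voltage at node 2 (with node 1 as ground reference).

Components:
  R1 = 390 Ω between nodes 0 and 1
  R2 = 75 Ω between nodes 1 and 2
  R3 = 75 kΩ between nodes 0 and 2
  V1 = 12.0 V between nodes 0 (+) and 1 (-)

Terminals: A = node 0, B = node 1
Nodal analysis, taking node 1 as the 0 V reference.
Source V1 fixes V_0 = 12 V.
KCL at each unknown node (sum of currents leaving = 0; resistances in Ω):
  Node 2: (V_2 - 0)/75 + (V_2 - 12)/75000 = 0
Collecting terms: 0.01335 × V_2 = 0.00016  =>  V_2 = 0.01199 V
The requested potential is V_2 = 0.01199 V.

Final answer: V_2 = 0.01199 V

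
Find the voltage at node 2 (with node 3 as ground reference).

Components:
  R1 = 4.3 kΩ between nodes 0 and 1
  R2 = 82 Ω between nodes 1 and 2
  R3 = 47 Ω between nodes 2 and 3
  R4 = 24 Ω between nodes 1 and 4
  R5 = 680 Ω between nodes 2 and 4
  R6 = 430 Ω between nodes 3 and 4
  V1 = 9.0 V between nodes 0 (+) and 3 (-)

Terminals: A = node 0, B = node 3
Nodal analysis, taking node 3 as the 0 V reference.
Source V1 fixes V_0 = 9 V.
KCL at each unknown node (sum of currents leaving = 0; resistances in Ω):
  Node 1: (V_1 - 9)/4300 + (V_1 - V_2)/82 + (V_1 - V_4)/24 = 0
  Node 2: (V_2 - V_1)/82 + (V_2 - 0)/47 + (V_2 - V_4)/680 = 0
  Node 4: (V_4 - V_1)/24 + (V_4 - V_2)/680 + (V_4 - 0)/430 = 0
Collecting terms (coefficients in siemens):
  0.05409·V_1 - 0.0122·V_2 - 0.04167·V_4 = 0.002093
  0.03494·V_2 - 0.0122·V_1 - 0.001471·V_4 = 0
  0.04546·V_4 - 0.04167·V_1 - 0.001471·V_2 = 0
Solving these 3 simultaneous equations (Gaussian elimination) gives:
  V_1 = 0.1965 V, V_2 = 0.07627 V, V_4 = 0.1826 V
The requested potential is V_2 = 0.07627 V.

Final answer: V_2 = 0.07627 V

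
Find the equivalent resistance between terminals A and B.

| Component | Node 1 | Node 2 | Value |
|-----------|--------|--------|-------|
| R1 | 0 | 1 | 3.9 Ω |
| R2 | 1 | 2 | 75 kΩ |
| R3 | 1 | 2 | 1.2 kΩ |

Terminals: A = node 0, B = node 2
Reduce the network between node 0 (A) and node 2 (B) by series/parallel combination:
  Rp1 = R2 ‖ R3 (parallel, both between nodes 1 and 2) = 1/(1/75000 + 1/1200) = 1181 Ω
  Rs1 = R1 + Rp1 (series, joined only at node 1) = 3.9 + 1181 = 1185 Ω
R_eq = 1.185 kΩ

Final answer: 1.185 kΩ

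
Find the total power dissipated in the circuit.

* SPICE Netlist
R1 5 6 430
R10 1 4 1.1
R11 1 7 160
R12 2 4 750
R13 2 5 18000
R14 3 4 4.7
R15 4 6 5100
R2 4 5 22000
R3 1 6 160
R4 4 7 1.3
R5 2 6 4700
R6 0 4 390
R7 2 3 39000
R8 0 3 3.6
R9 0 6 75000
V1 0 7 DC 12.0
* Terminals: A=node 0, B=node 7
Nodal analysis, taking node 7 as the 0 V reference.
Source V1 fixes V_0 = 12 V.
KCL at each unknown node (sum of currents leaving = 0; resistances in Ω):
  Node 1: (V_1 - V_6)/160 + (V_1 - V_4)/1.1 + (V_1 - 0)/160 = 0
  Node 2: (V_2 - V_6)/4700 + (V_2 - V_3)/39000 + (V_2 - V_4)/750 + (V_2 - V_5)/18000 = 0
  Node 3: (V_3 - V_2)/39000 + (V_3 - 12)/3.6 + (V_3 - V_4)/4.7 = 0
  Node 4: (V_4 - V_5)/22000 + (V_4 - 0)/1.3 + (V_4 - 12)/390 + (V_4 - V_1)/1.1 + (V_4 - V_2)/750 + (V_4 - V_3)/4.7 + (V_4 - V_6)/5100 = 0
  Node 5: (V_5 - V_6)/430 + (V_5 - V_4)/22000 + (V_5 - V_2)/18000 = 0
  Node 6: (V_6 - V_5)/430 + (V_6 - V_1)/160 + (V_6 - V_2)/4700 + (V_6 - 12)/75000 + (V_6 - V_4)/5100 = 0
Collecting terms (coefficients in siemens):
  0.9216·V_1 - 0.9091·V_4 - 0.00625·V_6 = 0
  0.001627·V_2 - 0.00002564·V_3 - 0.001333·V_4 - 0.00005556·V_5 - 0.0002128·V_6 = 0
  0.4906·V_3 - 0.00002564·V_2 - 0.2128·V_4 = 3.333
  1.895·V_4 - 0.9091·V_1 - 0.001333·V_2 - 0.2128·V_3 - 0.00004545·V_5 - 0.0001961·V_6 = 0.03077
  0.002427·V_5 - 0.00005556·V_2 - 0.00004545·V_4 - 0.002326·V_6 = 0
  0.008998·V_6 - 0.00625·V_1 - 0.0002128·V_2 - 0.0001961·V_4 - 0.002326·V_5 = 0.00016
Solving these 6 simultaneous equations (Gaussian elimination) gives:
  V_1 = 1.633 V, V_2 = 1.738 V, V_3 = 7.508 V, V_4 = 1.644 V
  V_5 = 1.659 V, V_6 = 1.658 V
Power in each resistor, P = (ΔV)²/R:
  P_R1 = (1.659 - 1.658)²/430 = 0.000000005878 W
  P_R2 = (1.644 - 1.659)²/22000 = 0.00000001093 W
  P_R3 = (1.633 - 1.658)²/160 = 0.000003897 W
  P_R4 = (1.644 - 0)²/1.3 = 2.078 W
  P_R5 = (1.738 - 1.658)²/4700 = 0.00000139 W
  P_R6 = (12 - 1.644)²/390 = 0.275 W
  P_R7 = (1.738 - 7.508)²/39000 = 0.0008535 W
  P_R8 = (12 - 7.508)²/3.6 = 5.606 W
  P_R9 = (12 - 1.658)²/75000 = 0.001426 W
  P_R10 = (1.633 - 1.644)²/1.1 = 0.000111 W
  P_R11 = (1.633 - 0)²/160 = 0.01666 W
  P_R12 = (1.738 - 1.644)²/750 = 0.00001197 W
  P_R13 = (1.738 - 1.659)²/18000 = 0.0000003488 W
  P_R14 = (7.508 - 1.644)²/4.7 = 7.317 W
  P_R15 = (1.644 - 1.658)²/5100 = 0.00000003798 W
P_total = P_R1 + P_R2 + P_R3 + P_R4 + P_R5 + P_R6 + P_R7 + P_R8 + P_R9 + P_R10 + P_R11 + P_R12 + P_R13 + P_R14 + P_R15 = 15.29 W

Final answer: 15.29 W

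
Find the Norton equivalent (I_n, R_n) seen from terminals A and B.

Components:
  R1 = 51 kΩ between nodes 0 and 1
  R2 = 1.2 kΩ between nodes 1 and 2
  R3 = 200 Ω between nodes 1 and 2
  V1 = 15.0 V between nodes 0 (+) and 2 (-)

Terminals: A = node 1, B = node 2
Find the Thévenin equivalent first; then I_n = V_th/R_th and R_n = R_th.
Step 1 — V_th is the open-circuit voltage V_A - V_B (nothing connected across the terminals).
Nodal analysis, taking node 2 as the 0 V reference.
Source V1 fixes V_0 = 15 V.
KCL at each unknown node (sum of currents leaving = 0; resistances in Ω):
  Node 1: (V_1 - 15)/51000 + (V_1 - 0)/1200 + (V_1 - 0)/200 = 0
Collecting terms: 0.005853 × V_1 = 0.0002941  =>  V_1 = 0.05025 V
V_th = V_1 - V_2 = 0.05025 - 0 = 0.05025 V
Step 2 — R_th: zero the source — replace V1 by a short circuit (node 2 merges into node 0) — and find the resistance seen between A (node 1) and B (node 0).
Reduce the network between node 1 (A) and node 0 (B) by series/parallel combination:
  Rp1 = R1 ‖ R2 ‖ R3 (parallel, all between nodes 0 and 1) = 1/(1/51000 + 1/1200 + 1/200) = 170.9 Ω
R_th = 170.9 Ω
I_n = V_th/R_th = 0.05025/170.9 = 0.0002941 A, and R_n = R_th = 170.9 Ω

Final answer: I_n = 0.0002941 A, R_n = 170.9 Ω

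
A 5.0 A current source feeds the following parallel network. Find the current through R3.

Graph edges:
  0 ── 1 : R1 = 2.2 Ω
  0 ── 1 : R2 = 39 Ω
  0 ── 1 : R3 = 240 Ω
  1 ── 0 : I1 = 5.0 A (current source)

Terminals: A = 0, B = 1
All resistors sit directly between nodes 0 and 1, so they are in parallel and share one voltage V; the full source current 5 A splits among them.
1/R_par = 1/2.2 + 1/39 + 1/240 = 0.4844 S  =>  R_par = 2.065 Ω
V = I × R_par = 5 × 2.065 = 10.32 V
I_R3 = V/R3 = 10.32/240 = 0.04301 A

Final answer: 0.04301 A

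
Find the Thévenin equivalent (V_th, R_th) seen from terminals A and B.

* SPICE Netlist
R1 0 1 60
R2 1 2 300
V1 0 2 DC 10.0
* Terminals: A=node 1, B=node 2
Step 1 — V_th is the open-circuit voltage V_A - V_B (nothing connected across the terminals).
Nodal analysis, taking node 2 as the 0 V reference.
Source V1 fixes V_0 = 10 V.
KCL at each unknown node (sum of currents leaving = 0; resistances in Ω):
  Node 1: (V_1 - 10)/60 + (V_1 - 0)/300 = 0
Collecting terms: 0.02 × V_1 = 0.1667  =>  V_1 = 8.333 V
V_th = V_1 - V_2 = 8.333 - 0 = 8.333 V
Step 2 — R_th: zero the source — replace V1 by a short circuit (node 2 merges into node 0) — and find the resistance seen between A (node 1) and B (node 0).
Reduce the network between node 1 (A) and node 0 (B) by series/parallel combination:
  Rp1 = R1 ‖ R2 (parallel, both between nodes 0 and 1) = 1/(1/60 + 1/300) = 50 Ω
R_th = 50 Ω

Final answer: V_th = 8.333 V, R_th = 50 Ω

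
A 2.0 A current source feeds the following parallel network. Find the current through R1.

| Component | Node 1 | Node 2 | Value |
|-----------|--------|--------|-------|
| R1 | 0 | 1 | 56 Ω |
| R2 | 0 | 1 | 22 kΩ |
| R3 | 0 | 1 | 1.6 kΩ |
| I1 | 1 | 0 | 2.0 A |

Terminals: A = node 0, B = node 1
All resistors sit directly between nodes 0 and 1, so they are in parallel and share one voltage V; the full source current 2 A splits among them.
1/R_par = 1/56 + 1/22000 + 1/1600 = 0.01853 S  =>  R_par = 53.97 Ω
V = I × R_par = 2 × 53.97 = 107.9 V
I_R1 = V/R1 = 107.9/56 = 1.928 A

Final answer: 1.928 A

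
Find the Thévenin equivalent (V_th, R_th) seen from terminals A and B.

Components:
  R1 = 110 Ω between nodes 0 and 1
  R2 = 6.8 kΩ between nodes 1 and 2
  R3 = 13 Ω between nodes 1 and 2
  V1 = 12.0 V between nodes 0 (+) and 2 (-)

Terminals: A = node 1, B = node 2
Step 1 — V_th is the open-circuit voltage V_A - V_B (nothing connected across the terminals).
Nodal analysis, taking node 2 as the 0 V reference.
Source V1 fixes V_0 = 12 V.
KCL at each unknown node (sum of currents leaving = 0; resistances in Ω):
  Node 1: (V_1 - 12)/110 + (V_1 - 0)/6800 + (V_1 - 0)/13 = 0
Collecting terms: 0.08616 × V_1 = 0.1091  =>  V_1 = 1.266 V
V_th = V_1 - V_2 = 1.266 - 0 = 1.266 V
Step 2 — R_th: zero the source — replace V1 by a short circuit (node 2 merges into node 0) — and find the resistance seen between A (node 1) and B (node 0).
Reduce the network between node 1 (A) and node 0 (B) by series/parallel combination:
  Rp1 = R1 ‖ R2 ‖ R3 (parallel, all between nodes 0 and 1) = 1/(1/110 + 1/6800 + 1/13) = 11.61 Ω
R_th = 11.61 Ω

Final answer: V_th = 1.266 V, R_th = 11.61 Ω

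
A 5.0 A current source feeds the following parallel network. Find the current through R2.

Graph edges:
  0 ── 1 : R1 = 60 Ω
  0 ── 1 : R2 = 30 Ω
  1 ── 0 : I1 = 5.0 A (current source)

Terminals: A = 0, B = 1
All resistors sit directly between nodes 0 and 1, so they are in parallel and share one voltage V; the full source current 5 A splits among them.
1/R_par = 1/60 + 1/30 = 0.05 S  =>  R_par = 20 Ω
V = I × R_par = 5 × 20 = 100 V
I_R2 = V/R2 = 100/30 = 3.333 A

Final answer: 3.333 A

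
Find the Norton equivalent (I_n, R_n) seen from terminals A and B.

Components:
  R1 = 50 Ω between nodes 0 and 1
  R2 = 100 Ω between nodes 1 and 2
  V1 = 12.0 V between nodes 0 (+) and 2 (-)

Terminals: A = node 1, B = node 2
Find the Thévenin equivalent first; then I_n = V_th/R_th and R_n = R_th.
Step 1 — V_th is the open-circuit voltage V_A - V_B (nothing connected across the terminals).
Nodal analysis, taking node 2 as the 0 V reference.
Source V1 fixes V_0 = 12 V.
KCL at each unknown node (sum of currents leaving = 0; resistances in Ω):
  Node 1: (V_1 - 12)/50 + (V_1 - 0)/100 = 0
Collecting terms: 0.03 × V_1 = 0.24  =>  V_1 = 8 V
V_th = V_1 - V_2 = 8 - 0 = 8 V
Step 2 — R_th: zero the source — replace V1 by a short circuit (node 2 merges into node 0) — and find the resistance seen between A (node 1) and B (node 0).
Reduce the network between node 1 (A) and node 0 (B) by series/parallel combination:
  Rp1 = R1 ‖ R2 (parallel, both between nodes 0 and 1) = 1/(1/50 + 1/100) = 33.33 Ω
R_th = 33.33 Ω
I_n = V_th/R_th = 8/33.33 = 0.24 A, and R_n = R_th = 33.33 Ω

Final answer: I_n = 0.24 A, R_n = 33.33 Ω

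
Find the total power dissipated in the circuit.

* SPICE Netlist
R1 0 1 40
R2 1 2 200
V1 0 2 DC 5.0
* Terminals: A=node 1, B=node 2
Nodal analysis, taking node 2 as the 0 V reference.
Source V1 fixes V_0 = 5 V.
KCL at each unknown node (sum of currents leaving = 0; resistances in Ω):
  Node 1: (V_1 - 5)/40 + (V_1 - 0)/200 = 0
Collecting terms: 0.03 × V_1 = 0.125  =>  V_1 = 4.167 V
Power in each resistor, P = (ΔV)²/R:
  P_R1 = (5 - 4.167)²/40 = 0.01736 W
  P_R2 = (4.167 - 0)²/200 = 0.08681 W
P_total = P_R1 + P_R2 = 0.1042 W

Final answer: 0.1042 W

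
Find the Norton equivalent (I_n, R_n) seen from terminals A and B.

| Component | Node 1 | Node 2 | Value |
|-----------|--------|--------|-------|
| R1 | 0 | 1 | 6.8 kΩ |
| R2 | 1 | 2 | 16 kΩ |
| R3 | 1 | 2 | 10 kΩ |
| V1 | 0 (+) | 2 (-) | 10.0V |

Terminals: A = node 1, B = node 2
Find the Thévenin equivalent first; then I_n = V_th/R_th and R_n = R_th.
Step 1 — V_th is the open-circuit voltage V_A - V_B (nothing connected across the terminals).
Nodal analysis, taking node 2 as the 0 V reference.
Source V1 fixes V_0 = 10 V.
KCL at each unknown node (sum of currents leaving = 0; resistances in Ω):
  Node 1: (V_1 - 10)/6800 + (V_1 - 0)/16000 + (V_1 - 0)/10000 = 0
Collecting terms: 0.0003096 × V_1 = 0.001471  =>  V_1 = 4.751 V
V_th = V_1 - V_2 = 4.751 - 0 = 4.751 V
Step 2 — R_th: zero the source — replace V1 by a short circuit (node 2 merges into node 0) — and find the resistance seen between A (node 1) and B (node 0).
Reduce the network between node 1 (A) and node 0 (B) by series/parallel combination:
  Rp1 = R1 ‖ R2 ‖ R3 (parallel, all between nodes 0 and 1) = 1/(1/6800 + 1/16000 + 1/10000) = 3230 Ω
R_th = 3.23 kΩ
I_n = V_th/R_th = 4.751/3230 = 0.001471 A, and R_n = R_th = 3.23 kΩ

Final answer: I_n = 0.001471 A, R_n = 3.23 kΩ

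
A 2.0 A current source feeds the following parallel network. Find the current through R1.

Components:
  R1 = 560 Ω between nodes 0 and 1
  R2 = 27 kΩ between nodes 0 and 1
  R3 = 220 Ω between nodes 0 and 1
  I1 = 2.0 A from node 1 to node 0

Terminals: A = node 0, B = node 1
All resistors sit directly between nodes 0 and 1, so they are in parallel and share one voltage V; the full source current 2 A splits among them.
1/R_par = 1/560 + 1/27000 + 1/220 = 0.006368 S  =>  R_par = 157 Ω
V = I × R_par = 2 × 157 = 314.1 V
I_R1 = V/R1 = 314.1/560 = 0.5608 A

Final answer: 0.5608 A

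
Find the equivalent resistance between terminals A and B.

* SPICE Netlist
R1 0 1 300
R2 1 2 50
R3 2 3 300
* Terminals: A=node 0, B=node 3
Reduce the network between node 0 (A) and node 3 (B) by series/parallel combination:
  Rs1 = R1 + R2 (series, joined only at node 1) = 300 + 50 = 350 Ω
  Rs2 = R3 + Rs1 (series, joined only at node 2) = 300 + 350 = 650 Ω
R_eq = 650 Ω

Final answer: 650 Ω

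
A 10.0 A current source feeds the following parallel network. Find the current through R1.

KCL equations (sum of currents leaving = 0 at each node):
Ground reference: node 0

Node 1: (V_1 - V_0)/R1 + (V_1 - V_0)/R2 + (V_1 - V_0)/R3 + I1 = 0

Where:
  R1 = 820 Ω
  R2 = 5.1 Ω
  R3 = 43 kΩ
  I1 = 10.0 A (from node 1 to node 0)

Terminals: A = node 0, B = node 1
All resistors sit directly between nodes 0 and 1, so they are in parallel and share one voltage V; the full source current 10 A splits among them.
1/R_par = 1/820 + 1/5.1 + 1/43000 = 0.1973 S  =>  R_par = 5.068 Ω
V = I × R_par = 10 × 5.068 = 50.68 V
I_R1 = V/R1 = 50.68/820 = 0.0618 A

Final answer: 0.0618 A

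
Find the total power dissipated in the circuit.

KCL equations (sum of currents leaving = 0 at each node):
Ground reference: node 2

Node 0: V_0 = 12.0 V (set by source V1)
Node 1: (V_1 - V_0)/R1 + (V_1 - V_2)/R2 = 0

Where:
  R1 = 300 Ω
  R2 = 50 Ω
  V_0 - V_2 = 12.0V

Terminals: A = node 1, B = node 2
Nodal analysis, taking node 2 as the 0 V reference.
Source V1 fixes V_0 = 12 V.
KCL at each unknown node (sum of currents leaving = 0; resistances in Ω):
  Node 1: (V_1 - 12)/300 + (V_1 - 0)/50 = 0
Collecting terms: 0.02333 × V_1 = 0.04  =>  V_1 = 1.714 V
Power in each resistor, P = (ΔV)²/R:
  P_R1 = (12 - 1.714)²/300 = 0.3527 W
  P_R2 = (1.714 - 0)²/50 = 0.05878 W
P_total = P_R1 + P_R2 = 0.4114 W

Final answer: 0.4114 W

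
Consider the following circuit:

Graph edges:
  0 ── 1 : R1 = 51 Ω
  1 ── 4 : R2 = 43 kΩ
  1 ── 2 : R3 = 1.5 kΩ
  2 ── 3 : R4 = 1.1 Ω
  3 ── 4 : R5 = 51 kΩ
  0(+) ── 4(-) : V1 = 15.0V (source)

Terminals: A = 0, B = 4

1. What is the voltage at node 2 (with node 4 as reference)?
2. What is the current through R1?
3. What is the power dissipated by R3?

Nodal analysis, taking node 4 as the 0 V reference.
Source V1 fixes V_0 = 15 V.
KCL at each unknown node (sum of currents leaving = 0; resistances in Ω):
  Node 1: (V_1 - 15)/51 + (V_1 - 0)/43000 + (V_1 - V_2)/1500 = 0
  Node 2: (V_2 - V_1)/1500 + (V_2 - V_3)/1.1 = 0
  Node 3: (V_3 - V_2)/1.1 + (V_3 - 0)/51000 = 0
Collecting terms (coefficients in siemens):
  0.0203·V_1 - 0.0006667·V_2 = 0.2941
  0.9098·V_2 - 0.0006667·V_1 - 0.9091·V_3 = 0
  0.9091·V_3 - 0.9091·V_2 = 0
Solving these 3 simultaneous equations (Gaussian elimination) gives:
  V_1 = 14.97 V, V_2 = 14.54 V, V_3 = 14.54 V
Part 1:
  Read off the nodal solution: V_2 = 14.54 V
Part 2:
  I_R1 = (V_0 - V_1)/R1 = (15 - 14.97)/51 = 0.0006332 A
  Magnitude: I_R1 = 0.0006332 A
Part 3:
  I_R3 = (V_1 - V_2)/R3 = (14.97 - 14.54)/1500 = 0.0002851 A
  P_R3 = I_R3² × R3 = (0.0002851)² × 1500 = 0.0001219 W

Final answers:
1. V_2 = 14.54 V
2. I_R1 = 0.0006332 A
3. P_R3 = 0.0001219 W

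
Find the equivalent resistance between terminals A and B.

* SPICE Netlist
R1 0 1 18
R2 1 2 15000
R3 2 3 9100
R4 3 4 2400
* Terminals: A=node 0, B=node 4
Reduce the network between node 0 (A) and node 4 (B) by series/parallel combination:
  Rs1 = R1 + R2 (series, joined only at node 1) = 18 + 15000 = 15020 Ω
  Rs2 = R3 + Rs1 (series, joined only at node 2) = 9100 + 15020 = 24120 Ω
  Rs3 = R4 + Rs2 (series, joined only at node 3) = 2400 + 24120 = 26520 Ω
R_eq = 26.52 kΩ

Final answer: 26.52 kΩ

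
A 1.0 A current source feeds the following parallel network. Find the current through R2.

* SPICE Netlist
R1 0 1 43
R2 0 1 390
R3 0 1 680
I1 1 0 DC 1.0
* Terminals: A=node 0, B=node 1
All resistors sit directly between nodes 0 and 1, so they are in parallel and share one voltage V; the full source current 1 A splits among them.
1/R_par = 1/43 + 1/390 + 1/680 = 0.02729 S  =>  R_par = 36.64 Ω
V = I × R_par = 1 × 36.64 = 36.64 V
I_R2 = V/R2 = 36.64/390 = 0.09396 A

Final answer: 0.09396 A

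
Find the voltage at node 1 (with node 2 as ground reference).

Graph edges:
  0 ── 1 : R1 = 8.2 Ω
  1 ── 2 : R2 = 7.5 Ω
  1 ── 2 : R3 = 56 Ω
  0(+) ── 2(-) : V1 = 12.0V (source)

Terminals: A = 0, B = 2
Nodal analysis, taking node 2 as the 0 V reference.
Source V1 fixes V_0 = 12 V.
KCL at each unknown node (sum of currents leaving = 0; resistances in Ω):
  Node 1: (V_1 - 12)/8.2 + (V_1 - 0)/7.5 + (V_1 - 0)/56 = 0
Collecting terms: 0.2731 × V_1 = 1.463  =>  V_1 = 5.358 V
The requested potential is V_1 = 5.358 V.

Final answer: V_1 = 5.358 V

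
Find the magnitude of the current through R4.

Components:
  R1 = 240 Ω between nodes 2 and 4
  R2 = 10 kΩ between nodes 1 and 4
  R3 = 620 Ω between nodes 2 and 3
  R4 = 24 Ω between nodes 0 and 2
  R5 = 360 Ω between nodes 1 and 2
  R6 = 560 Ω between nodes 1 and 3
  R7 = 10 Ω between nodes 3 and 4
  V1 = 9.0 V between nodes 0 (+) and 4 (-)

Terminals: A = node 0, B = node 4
Nodal analysis, taking node 4 as the 0 V reference.
Source V1 fixes V_0 = 9 V.
KCL at each unknown node (sum of currents leaving = 0; resistances in Ω):
  Node 1: (V_1 - 0)/10000 + (V_1 - V_2)/360 + (V_1 - V_3)/560 = 0
  Node 2: (V_2 - 0)/240 + (V_2 - V_3)/620 + (V_2 - 9)/24 + (V_2 - V_1)/360 = 0
  Node 3: (V_3 - V_2)/620 + (V_3 - V_1)/560 + (V_3 - 0)/10 = 0
Collecting terms (coefficients in siemens):
  0.004663·V_1 - 0.002778·V_2 - 0.001786·V_3 = 0
  0.05022·V_2 - 0.002778·V_1 - 0.001613·V_3 = 0.375
  0.1034·V_3 - 0.001786·V_1 - 0.001613·V_2 = 0
Solving these 3 simultaneous equations (Gaussian elimination) gives:
  V_1 = 4.683 V, V_2 = 7.732 V, V_3 = 0.2015 V
I_R4 = (V_0 - V_2)/R4 = (9 - 7.732)/24 = 0.05283 A
|I_R4| = 0.05283 A

Final answer: |I_R4| = 0.05283 A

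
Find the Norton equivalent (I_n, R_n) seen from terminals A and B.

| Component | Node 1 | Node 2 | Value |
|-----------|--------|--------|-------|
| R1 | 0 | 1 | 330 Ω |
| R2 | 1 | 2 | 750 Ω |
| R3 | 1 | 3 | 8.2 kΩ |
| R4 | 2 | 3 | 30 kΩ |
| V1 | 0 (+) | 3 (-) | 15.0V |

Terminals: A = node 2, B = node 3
Find the Thévenin equivalent first; then I_n = V_th/R_th and R_n = R_th.
Step 1 — V_th is the open-circuit voltage V_A - V_B (nothing connected across the terminals).
Nodal analysis, taking node 3 as the 0 V reference.
Source V1 fixes V_0 = 15 V.
KCL at each unknown node (sum of currents leaving = 0; resistances in Ω):
  Node 1: (V_1 - 15)/330 + (V_1 - V_2)/750 + (V_1 - 0)/8200 = 0
  Node 2: (V_2 - V_1)/750 + (V_2 - 0)/30000 = 0
Collecting terms (coefficients in siemens):
  0.004486·V_1 - 0.001333·V_2 = 0.04545
  0.001367·V_2 - 0.001333·V_1 = 0
Determinant D = (0.004486)(0.001367) - (-0.001333)(-0.001333) = 0.000004353
V_1 = [(0.04545)(0.001367) - (-0.001333)(0)]/D = 14.27 V
V_2 = [(0.004486)(0) - (0.04545)(-0.001333)]/D = 13.92 V
V_th = V_2 - V_3 = 13.92 - 0 = 13.92 V
Step 2 — R_th: zero the source — replace V1 by a short circuit (node 3 merges into node 0) — and find the resistance seen between A (node 2) and B (node 0).
Reduce the network between node 2 (A) and node 0 (B) by series/parallel combination:
  Rp1 = R1 ‖ R3 (parallel, both between nodes 0 and 1) = 1/(1/330 + 1/8200) = 317.2 Ω
  Rs1 = R2 + Rp1 (series, joined only at node 1) = 750 + 317.2 = 1067 Ω
  Rp2 = R4 ‖ Rs1 (parallel, both between nodes 0 and 2) = 1/(1/30000 + 1/1067) = 1031 Ω
R_th = 1.031 kΩ
I_n = V_th/R_th = 13.92/1031 = 0.01351 A, and R_n = R_th = 1.031 kΩ

Final answer: I_n = 0.01351 A, R_n = 1.031 kΩ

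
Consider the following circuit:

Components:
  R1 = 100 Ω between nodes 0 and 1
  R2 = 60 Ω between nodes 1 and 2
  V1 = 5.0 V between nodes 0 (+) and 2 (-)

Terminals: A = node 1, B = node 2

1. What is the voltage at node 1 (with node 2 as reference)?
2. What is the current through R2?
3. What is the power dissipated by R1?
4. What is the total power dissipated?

Nodal analysis, taking node 2 as the 0 V reference.
Source V1 fixes V_0 = 5 V.
KCL at each unknown node (sum of currents leaving = 0; resistances in Ω):
  Node 1: (V_1 - 5)/100 + (V_1 - 0)/60 = 0
Collecting terms: 0.02667 × V_1 = 0.05  =>  V_1 = 1.875 V
Part 1:
  Read off the nodal solution: V_1 = 1.875 V
Part 2:
  I_R2 = (V_1 - V_2)/R2 = (1.875 - 0)/60 = 0.03125 A
  Magnitude: I_R2 = 0.03125 A
Part 3:
  I_R1 = (V_0 - V_1)/R1 = (5 - 1.875)/100 = 0.03125 A
  P_R1 = I_R1² × R1 = (0.03125)² × 100 = 0.09766 W
Part 4:
  Power in each resistor, P = (ΔV)²/R:
    P_R1 = (5 - 1.875)²/100 = 0.09766 W
    P_R2 = (1.875 - 0)²/60 = 0.05859 W
  P_total = P_R1 + P_R2 = 0.1562 W

Final answers:
1. V_1 = 1.875 V
2. I_R2 = 0.03125 A
3. P_R1 = 0.09766 W
4. P_total = 0.1562 W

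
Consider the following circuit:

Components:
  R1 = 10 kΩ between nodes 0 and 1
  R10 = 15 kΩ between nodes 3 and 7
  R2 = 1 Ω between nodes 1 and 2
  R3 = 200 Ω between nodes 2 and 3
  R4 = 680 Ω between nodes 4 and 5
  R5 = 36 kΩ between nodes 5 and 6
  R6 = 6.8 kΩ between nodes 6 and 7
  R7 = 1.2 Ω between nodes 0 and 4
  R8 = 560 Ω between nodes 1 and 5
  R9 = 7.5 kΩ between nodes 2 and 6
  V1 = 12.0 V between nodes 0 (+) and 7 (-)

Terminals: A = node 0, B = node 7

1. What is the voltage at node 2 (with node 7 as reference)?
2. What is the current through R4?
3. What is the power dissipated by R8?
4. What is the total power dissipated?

Nodal analysis, taking node 7 as the 0 V reference.
Source V1 fixes V_0 = 12 V.
KCL at each unknown node (sum of currents leaving = 0; resistances in Ω):
  Node 1: (V_1 - 12)/10000 + (V_1 - V_2)/1 + (V_1 - V_5)/560 = 0
  Node 2: (V_2 - V_1)/1 + (V_2 - V_3)/200 + (V_2 - V_6)/7500 = 0
  Node 3: (V_3 - V_2)/200 + (V_3 - 0)/15000 = 0
  Node 4: (V_4 - V_5)/680 + (V_4 - 12)/1.2 = 0
  Node 5: (V_5 - V_4)/680 + (V_5 - V_6)/36000 + (V_5 - V_1)/560 = 0
  Node 6: (V_6 - V_5)/36000 + (V_6 - 0)/6800 + (V_6 - V_2)/7500 = 0
Collecting terms (coefficients in siemens):
  1.002·V_1 - 1·V_2 - 0.001786·V_5 = 0.0012
  1.005·V_2 - 1·V_1 - 0.005·V_3 - 0.0001333·V_6 = 0
  0.005067·V_3 - 0.005·V_2 = 0
  0.8348·V_4 - 0.001471·V_5 = 10
  0.003284·V_5 - 0.001786·V_1 - 0.001471·V_4 - 0.00002778·V_6 = 0
  0.0003082·V_6 - 0.0001333·V_2 - 0.00002778·V_5 = 0
Solving these 6 simultaneous equations (Gaussian elimination) gives:
  V_1 = 10.43 V, V_2 = 10.42 V, V_3 = 10.29 V, V_4 = 12 V
  V_5 = 11.09 V, V_6 = 5.51 V
Part 1:
  Read off the nodal solution: V_2 = 10.42 V
Part 2:
  I_R4 = (V_4 - V_5)/R4 = (12 - 11.09)/680 = 0.001339 A
  Magnitude: I_R4 = 0.001339 A
Part 3:
  I_R8 = (V_1 - V_5)/R8 = (10.43 - 11.09)/560 = -0.001184 A
  P_R8 = I_R8² × R8 = (-0.001184)² × 560 = 0.0007845 W
Part 4:
  Power in each resistor, P = (ΔV)²/R:
    P_R1 = (12 - 10.43)²/10000 = 0.0002479 W
    P_R2 = (10.43 - 10.42)²/1 = 0.000001798 W
    P_R3 = (10.42 - 10.29)²/200 = 0.00009406 W
    P_R4 = (12 - 11.09)²/680 = 0.001218 W
    P_R5 = (11.09 - 5.51)²/36000 = 0.0008645 W
    P_R6 = (5.51 - 0)²/6800 = 0.004464 W
    P_R7 = (12 - 12)²/1.2 = 0.00000215 W
    P_R8 = (10.43 - 11.09)²/560 = 0.0007845 W
    P_R9 = (10.42 - 5.51)²/7500 = 0.00322 W
    P_R10 = (10.29 - 0)²/15000 = 0.007055 W
  P_total = P_R1 + P_R2 + P_R3 + P_R4 + P_R5 + P_R6 + P_R7 + P_R8 + P_R9 + P_R10 = 0.01795 W

Final answers:
1. V_2 = 10.42 V
2. I_R4 = 0.001339 A
3. P_R8 = 0.0007845 W
4. P_total = 0.01795 W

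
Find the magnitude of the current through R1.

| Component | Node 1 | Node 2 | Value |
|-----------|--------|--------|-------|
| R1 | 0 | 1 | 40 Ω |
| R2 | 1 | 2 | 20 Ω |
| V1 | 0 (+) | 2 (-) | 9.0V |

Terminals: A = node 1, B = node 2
Nodal analysis, taking node 2 as the 0 V reference.
Source V1 fixes V_0 = 9 V.
KCL at each unknown node (sum of currents leaving = 0; resistances in Ω):
  Node 1: (V_1 - 9)/40 + (V_1 - 0)/20 = 0
Collecting terms: 0.075 × V_1 = 0.225  =>  V_1 = 3 V
I_R1 = (V_0 - V_1)/R1 = (9 - 3)/40 = 0.15 A
|I_R1| = 0.15 A

Final answer: |I_R1| = 0.15 A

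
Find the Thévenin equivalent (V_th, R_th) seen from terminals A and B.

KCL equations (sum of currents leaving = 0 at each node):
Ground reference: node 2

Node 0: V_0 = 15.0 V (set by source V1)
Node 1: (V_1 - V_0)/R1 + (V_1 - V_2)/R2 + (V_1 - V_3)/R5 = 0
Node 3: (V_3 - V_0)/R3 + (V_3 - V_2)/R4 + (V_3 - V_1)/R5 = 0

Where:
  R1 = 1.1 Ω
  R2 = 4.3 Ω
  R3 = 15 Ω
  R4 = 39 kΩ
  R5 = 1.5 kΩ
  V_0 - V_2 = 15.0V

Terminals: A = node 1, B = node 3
Step 1 — V_th is the open-circuit voltage V_A - V_B (nothing connected across the terminals).
Nodal analysis, taking node 2 as the 0 V reference.
Source V1 fixes V_0 = 15 V.
KCL at each unknown node (sum of currents leaving = 0; resistances in Ω):
  Node 1: (V_1 - 15)/1.1 + (V_1 - 0)/4.3 + (V_1 - V_3)/1500 = 0
  Node 3: (V_3 - 15)/15 + (V_3 - 0)/39000 + (V_3 - V_1)/1500 = 0
Collecting terms (coefficients in siemens):
  1.142·V_1 - 0.0006667·V_3 = 13.64
  0.06736·V_3 - 0.0006667·V_1 = 1
Determinant D = (1.142)(0.06736) - (-0.0006667)(-0.0006667) = 0.07694
V_1 = [(13.64)(0.06736) - (-0.0006667)(1)]/D = 11.95 V
V_3 = [(1.142)(1) - (13.64)(-0.0006667)]/D = 14.96 V
V_th = V_1 - V_3 = 11.95 - 14.96 = -3.018 V
Step 2 — R_th: zero the source — replace V1 by a short circuit (node 2 merges into node 0) — and find the resistance seen between A (node 1) and B (node 3).
Reduce the network between node 1 (A) and node 3 (B) by series/parallel combination:
  Rp1 = R1 ‖ R2 (parallel, both between nodes 0 and 1) = 1/(1/1.1 + 1/4.3) = 0.8759 Ω
  Rp2 = R3 ‖ R4 (parallel, both between nodes 0 and 3) = 1/(1/15 + 1/39000) = 14.99 Ω
  Rs1 = Rp1 + Rp2 (series, joined only at node 0) = 0.8759 + 14.99 = 15.87 Ω
  Rp3 = R5 ‖ Rs1 (parallel, both between nodes 1 and 3) = 1/(1/1500 + 1/15.87) = 15.7 Ω
R_th = 15.7 Ω

Final answer: V_th = -3.018 V, R_th = 15.7 Ω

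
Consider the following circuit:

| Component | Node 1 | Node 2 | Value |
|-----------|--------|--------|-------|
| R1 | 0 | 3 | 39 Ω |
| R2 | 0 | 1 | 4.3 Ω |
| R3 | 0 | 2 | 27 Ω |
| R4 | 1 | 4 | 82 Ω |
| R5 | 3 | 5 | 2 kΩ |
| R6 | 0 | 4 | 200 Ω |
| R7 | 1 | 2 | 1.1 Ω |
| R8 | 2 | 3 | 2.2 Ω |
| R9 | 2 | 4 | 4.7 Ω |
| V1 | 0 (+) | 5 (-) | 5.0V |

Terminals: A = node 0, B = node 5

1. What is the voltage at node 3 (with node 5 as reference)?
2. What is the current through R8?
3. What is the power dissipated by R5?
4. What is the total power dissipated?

Nodal analysis, taking node 5 as the 0 V reference.
Source V1 fixes V_0 = 5 V.
KCL at each unknown node (sum of currents leaving = 0; resistances in Ω):
  Node 1: (V_1 - 5)/4.3 + (V_1 - V_4)/82 + (V_1 - V_2)/1.1 = 0
  Node 2: (V_2 - 5)/27 + (V_2 - V_1)/1.1 + (V_2 - V_3)/2.2 + (V_2 - V_4)/4.7 = 0
  Node 3: (V_3 - 5)/39 + (V_3 - 0)/2000 + (V_3 - V_2)/2.2 = 0
  Node 4: (V_4 - V_1)/82 + (V_4 - 5)/200 + (V_4 - V_2)/4.7 = 0
Collecting terms (coefficients in siemens):
  1.154·V_1 - 0.9091·V_2 - 0.0122·V_4 = 1.163
  1.613·V_2 - 0.9091·V_1 - 0.4545·V_3 - 0.2128·V_4 = 0.1852
  0.4807·V_3 - 0.4545·V_2 = 0.1282
  0.23·V_4 - 0.0122·V_1 - 0.2128·V_2 = 0.025
Solving these 4 simultaneous equations (Gaussian elimination) gives:
  V_1 = 4.993 V, V_2 = 4.991 V, V_3 = 4.986 V, V_4 = 4.991 V
Part 1:
  Read off the nodal solution: V_3 = 4.986 V
Part 2:
  I_R8 = (V_2 - V_3)/R8 = (4.991 - 4.986)/2.2 = 0.002132 A
  Magnitude: I_R8 = 0.002132 A
Part 3:
  I_R5 = (V_3 - V_5)/R5 = (4.986 - 0)/2000 = 0.002493 A
  P_R5 = I_R5² × R5 = (0.002493)² × 2000 = 0.01243 W
Part 4:
  Power in each resistor, P = (ΔV)²/R:
    P_R1 = (5 - 4.986)²/39 = 0.000005072 W
    P_R2 = (5 - 4.993)²/4.3 = 0.00001302 W
    P_R3 = (5 - 4.991)²/27 = 0.000003254 W
    P_R4 = (4.993 - 4.991)²/82 = 0.00000003077 W
    P_R5 = (4.986 - 0)²/2000 = 0.01243 W
    P_R6 = (5 - 4.991)²/200 = 0.0000004113 W
    P_R7 = (4.993 - 4.991)²/1.1 = 0.000003256 W
    P_R8 = (4.991 - 4.986)²/2.2 = 0.00001 W
    P_R9 = (4.991 - 4.991)²/4.7 = 0.00000001969 W
  P_total = P_R1 + P_R2 + P_R3 + P_R4 + P_R5 + P_R6 + P_R7 + P_R8 + P_R9 = 0.01246 W

Final answers:
1. V_3 = 4.986 V
2. I_R8 = 0.002132 A
3. P_R5 = 0.01243 W
4. P_total = 0.01246 W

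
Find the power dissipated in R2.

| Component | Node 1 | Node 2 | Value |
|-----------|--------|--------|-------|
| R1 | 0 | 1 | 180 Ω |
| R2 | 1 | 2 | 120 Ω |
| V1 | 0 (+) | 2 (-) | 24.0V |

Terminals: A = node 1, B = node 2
Nodal analysis, taking node 2 as the 0 V reference.
Source V1 fixes V_0 = 24 V.
KCL at each unknown node (sum of currents leaving = 0; resistances in Ω):
  Node 1: (V_1 - 24)/180 + (V_1 - 0)/120 = 0
Collecting terms: 0.01389 × V_1 = 0.1333  =>  V_1 = 9.6 V
I_R2 = (V_1 - V_2)/R2 = (9.6 - 0)/120 = 0.08 A
P_R2 = I_R2² × R2 = (0.08)² × 120 = 0.768 W

Final answer: 0.768 W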